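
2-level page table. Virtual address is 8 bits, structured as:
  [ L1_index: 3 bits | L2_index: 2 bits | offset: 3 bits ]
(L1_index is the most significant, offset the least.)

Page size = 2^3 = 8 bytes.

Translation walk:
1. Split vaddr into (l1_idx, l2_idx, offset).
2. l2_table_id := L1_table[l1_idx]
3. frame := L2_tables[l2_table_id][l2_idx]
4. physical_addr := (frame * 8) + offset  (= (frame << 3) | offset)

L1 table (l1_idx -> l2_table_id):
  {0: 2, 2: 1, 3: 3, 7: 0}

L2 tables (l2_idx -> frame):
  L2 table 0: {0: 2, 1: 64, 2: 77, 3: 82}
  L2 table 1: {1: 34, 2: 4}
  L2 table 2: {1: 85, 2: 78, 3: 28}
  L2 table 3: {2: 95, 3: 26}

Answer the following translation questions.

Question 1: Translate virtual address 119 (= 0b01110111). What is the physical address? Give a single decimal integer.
vaddr = 119 = 0b01110111
Split: l1_idx=3, l2_idx=2, offset=7
L1[3] = 3
L2[3][2] = 95
paddr = 95 * 8 + 7 = 767

Answer: 767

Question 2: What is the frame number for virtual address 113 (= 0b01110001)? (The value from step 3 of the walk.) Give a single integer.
vaddr = 113: l1_idx=3, l2_idx=2
L1[3] = 3; L2[3][2] = 95

Answer: 95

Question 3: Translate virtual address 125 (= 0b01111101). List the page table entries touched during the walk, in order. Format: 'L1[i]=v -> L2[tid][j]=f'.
vaddr = 125 = 0b01111101
Split: l1_idx=3, l2_idx=3, offset=5

Answer: L1[3]=3 -> L2[3][3]=26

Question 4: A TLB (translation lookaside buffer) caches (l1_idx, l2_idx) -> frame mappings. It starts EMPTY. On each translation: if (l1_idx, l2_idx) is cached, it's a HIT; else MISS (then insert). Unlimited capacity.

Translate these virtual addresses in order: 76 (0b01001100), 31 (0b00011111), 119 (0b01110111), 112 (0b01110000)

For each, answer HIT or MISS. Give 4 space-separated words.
Answer: MISS MISS MISS HIT

Derivation:
vaddr=76: (2,1) not in TLB -> MISS, insert
vaddr=31: (0,3) not in TLB -> MISS, insert
vaddr=119: (3,2) not in TLB -> MISS, insert
vaddr=112: (3,2) in TLB -> HIT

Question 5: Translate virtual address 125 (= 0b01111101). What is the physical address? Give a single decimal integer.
vaddr = 125 = 0b01111101
Split: l1_idx=3, l2_idx=3, offset=5
L1[3] = 3
L2[3][3] = 26
paddr = 26 * 8 + 5 = 213

Answer: 213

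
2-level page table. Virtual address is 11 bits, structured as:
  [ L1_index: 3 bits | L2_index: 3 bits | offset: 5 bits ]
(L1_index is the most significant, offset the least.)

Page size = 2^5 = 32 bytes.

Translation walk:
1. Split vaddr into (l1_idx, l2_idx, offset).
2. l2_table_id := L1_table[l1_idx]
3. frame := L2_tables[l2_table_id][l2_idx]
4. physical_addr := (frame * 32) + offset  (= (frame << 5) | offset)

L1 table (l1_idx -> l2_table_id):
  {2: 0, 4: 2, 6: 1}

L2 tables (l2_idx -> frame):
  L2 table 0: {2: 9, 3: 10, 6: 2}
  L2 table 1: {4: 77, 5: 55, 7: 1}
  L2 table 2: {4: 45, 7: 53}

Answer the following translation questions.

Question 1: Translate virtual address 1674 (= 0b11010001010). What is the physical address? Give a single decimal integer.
vaddr = 1674 = 0b11010001010
Split: l1_idx=6, l2_idx=4, offset=10
L1[6] = 1
L2[1][4] = 77
paddr = 77 * 32 + 10 = 2474

Answer: 2474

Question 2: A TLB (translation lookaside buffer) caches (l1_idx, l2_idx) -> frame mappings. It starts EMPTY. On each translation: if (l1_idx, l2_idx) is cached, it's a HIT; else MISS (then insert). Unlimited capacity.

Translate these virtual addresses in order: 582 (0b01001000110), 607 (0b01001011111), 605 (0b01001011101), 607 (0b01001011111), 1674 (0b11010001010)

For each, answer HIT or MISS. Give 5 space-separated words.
Answer: MISS HIT HIT HIT MISS

Derivation:
vaddr=582: (2,2) not in TLB -> MISS, insert
vaddr=607: (2,2) in TLB -> HIT
vaddr=605: (2,2) in TLB -> HIT
vaddr=607: (2,2) in TLB -> HIT
vaddr=1674: (6,4) not in TLB -> MISS, insert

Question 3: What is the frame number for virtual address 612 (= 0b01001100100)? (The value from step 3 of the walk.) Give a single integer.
vaddr = 612: l1_idx=2, l2_idx=3
L1[2] = 0; L2[0][3] = 10

Answer: 10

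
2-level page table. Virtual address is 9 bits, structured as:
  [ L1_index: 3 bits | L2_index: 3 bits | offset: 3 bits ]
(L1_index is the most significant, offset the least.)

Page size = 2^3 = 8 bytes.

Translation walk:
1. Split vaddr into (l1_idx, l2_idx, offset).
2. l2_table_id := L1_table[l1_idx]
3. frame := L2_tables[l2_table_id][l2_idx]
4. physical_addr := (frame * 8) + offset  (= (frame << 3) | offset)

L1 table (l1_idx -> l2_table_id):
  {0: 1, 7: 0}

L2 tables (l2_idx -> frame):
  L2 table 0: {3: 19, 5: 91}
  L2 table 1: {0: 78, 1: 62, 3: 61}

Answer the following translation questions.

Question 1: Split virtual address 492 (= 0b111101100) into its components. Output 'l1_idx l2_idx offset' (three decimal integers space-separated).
vaddr = 492 = 0b111101100
  top 3 bits -> l1_idx = 7
  next 3 bits -> l2_idx = 5
  bottom 3 bits -> offset = 4

Answer: 7 5 4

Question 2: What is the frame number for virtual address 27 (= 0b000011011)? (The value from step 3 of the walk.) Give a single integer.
Answer: 61

Derivation:
vaddr = 27: l1_idx=0, l2_idx=3
L1[0] = 1; L2[1][3] = 61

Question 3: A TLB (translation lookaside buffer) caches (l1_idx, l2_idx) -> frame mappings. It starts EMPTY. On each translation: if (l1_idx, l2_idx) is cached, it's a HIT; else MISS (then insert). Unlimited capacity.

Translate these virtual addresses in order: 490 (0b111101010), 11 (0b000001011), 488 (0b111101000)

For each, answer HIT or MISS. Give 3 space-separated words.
vaddr=490: (7,5) not in TLB -> MISS, insert
vaddr=11: (0,1) not in TLB -> MISS, insert
vaddr=488: (7,5) in TLB -> HIT

Answer: MISS MISS HIT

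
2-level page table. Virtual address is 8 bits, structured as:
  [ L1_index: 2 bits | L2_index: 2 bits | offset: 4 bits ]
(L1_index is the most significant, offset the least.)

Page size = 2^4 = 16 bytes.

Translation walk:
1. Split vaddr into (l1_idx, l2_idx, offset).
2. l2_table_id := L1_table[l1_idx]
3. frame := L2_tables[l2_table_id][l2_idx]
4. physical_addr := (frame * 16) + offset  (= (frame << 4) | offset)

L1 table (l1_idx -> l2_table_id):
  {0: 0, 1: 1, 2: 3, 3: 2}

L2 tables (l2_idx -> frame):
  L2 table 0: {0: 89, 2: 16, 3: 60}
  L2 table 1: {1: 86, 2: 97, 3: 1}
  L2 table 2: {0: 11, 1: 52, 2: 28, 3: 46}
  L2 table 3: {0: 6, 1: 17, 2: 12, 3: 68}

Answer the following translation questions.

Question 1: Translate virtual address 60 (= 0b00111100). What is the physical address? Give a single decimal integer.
Answer: 972

Derivation:
vaddr = 60 = 0b00111100
Split: l1_idx=0, l2_idx=3, offset=12
L1[0] = 0
L2[0][3] = 60
paddr = 60 * 16 + 12 = 972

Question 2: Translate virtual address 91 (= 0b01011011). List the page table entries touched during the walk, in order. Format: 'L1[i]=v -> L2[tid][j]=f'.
vaddr = 91 = 0b01011011
Split: l1_idx=1, l2_idx=1, offset=11

Answer: L1[1]=1 -> L2[1][1]=86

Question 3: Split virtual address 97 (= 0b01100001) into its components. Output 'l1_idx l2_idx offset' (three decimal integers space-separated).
Answer: 1 2 1

Derivation:
vaddr = 97 = 0b01100001
  top 2 bits -> l1_idx = 1
  next 2 bits -> l2_idx = 2
  bottom 4 bits -> offset = 1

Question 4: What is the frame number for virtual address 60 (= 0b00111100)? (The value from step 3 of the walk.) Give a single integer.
vaddr = 60: l1_idx=0, l2_idx=3
L1[0] = 0; L2[0][3] = 60

Answer: 60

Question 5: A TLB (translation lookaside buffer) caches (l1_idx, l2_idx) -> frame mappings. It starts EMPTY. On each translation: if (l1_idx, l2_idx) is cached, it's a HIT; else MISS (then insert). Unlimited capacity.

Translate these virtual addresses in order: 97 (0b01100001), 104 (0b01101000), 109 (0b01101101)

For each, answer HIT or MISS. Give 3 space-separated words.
Answer: MISS HIT HIT

Derivation:
vaddr=97: (1,2) not in TLB -> MISS, insert
vaddr=104: (1,2) in TLB -> HIT
vaddr=109: (1,2) in TLB -> HIT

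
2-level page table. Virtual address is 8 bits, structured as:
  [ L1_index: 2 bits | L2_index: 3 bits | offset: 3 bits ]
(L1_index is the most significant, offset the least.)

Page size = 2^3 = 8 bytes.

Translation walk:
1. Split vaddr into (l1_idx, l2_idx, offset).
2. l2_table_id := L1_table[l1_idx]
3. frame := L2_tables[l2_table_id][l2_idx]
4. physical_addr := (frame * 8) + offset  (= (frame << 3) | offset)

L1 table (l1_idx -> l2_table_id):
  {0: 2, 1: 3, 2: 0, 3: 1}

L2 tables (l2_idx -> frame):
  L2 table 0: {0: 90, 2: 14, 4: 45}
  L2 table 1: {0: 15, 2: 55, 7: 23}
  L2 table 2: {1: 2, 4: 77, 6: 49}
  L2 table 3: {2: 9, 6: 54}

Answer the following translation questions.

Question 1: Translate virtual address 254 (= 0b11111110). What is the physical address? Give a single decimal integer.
Answer: 190

Derivation:
vaddr = 254 = 0b11111110
Split: l1_idx=3, l2_idx=7, offset=6
L1[3] = 1
L2[1][7] = 23
paddr = 23 * 8 + 6 = 190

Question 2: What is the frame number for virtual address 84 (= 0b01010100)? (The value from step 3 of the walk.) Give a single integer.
Answer: 9

Derivation:
vaddr = 84: l1_idx=1, l2_idx=2
L1[1] = 3; L2[3][2] = 9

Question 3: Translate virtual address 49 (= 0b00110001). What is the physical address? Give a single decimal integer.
vaddr = 49 = 0b00110001
Split: l1_idx=0, l2_idx=6, offset=1
L1[0] = 2
L2[2][6] = 49
paddr = 49 * 8 + 1 = 393

Answer: 393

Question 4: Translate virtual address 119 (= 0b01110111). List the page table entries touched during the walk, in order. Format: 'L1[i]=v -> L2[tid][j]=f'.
vaddr = 119 = 0b01110111
Split: l1_idx=1, l2_idx=6, offset=7

Answer: L1[1]=3 -> L2[3][6]=54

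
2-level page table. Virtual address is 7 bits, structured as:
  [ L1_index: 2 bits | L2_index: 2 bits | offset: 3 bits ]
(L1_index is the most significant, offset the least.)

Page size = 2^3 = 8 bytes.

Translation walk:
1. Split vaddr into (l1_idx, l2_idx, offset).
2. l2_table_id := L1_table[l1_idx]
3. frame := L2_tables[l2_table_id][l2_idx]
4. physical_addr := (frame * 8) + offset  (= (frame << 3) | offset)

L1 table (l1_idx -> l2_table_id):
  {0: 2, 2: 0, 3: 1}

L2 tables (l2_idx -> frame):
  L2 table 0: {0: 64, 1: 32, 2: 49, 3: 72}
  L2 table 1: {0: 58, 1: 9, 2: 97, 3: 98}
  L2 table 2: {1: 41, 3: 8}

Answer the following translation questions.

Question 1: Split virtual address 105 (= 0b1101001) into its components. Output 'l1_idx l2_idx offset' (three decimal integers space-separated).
vaddr = 105 = 0b1101001
  top 2 bits -> l1_idx = 3
  next 2 bits -> l2_idx = 1
  bottom 3 bits -> offset = 1

Answer: 3 1 1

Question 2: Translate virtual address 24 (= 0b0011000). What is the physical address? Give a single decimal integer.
vaddr = 24 = 0b0011000
Split: l1_idx=0, l2_idx=3, offset=0
L1[0] = 2
L2[2][3] = 8
paddr = 8 * 8 + 0 = 64

Answer: 64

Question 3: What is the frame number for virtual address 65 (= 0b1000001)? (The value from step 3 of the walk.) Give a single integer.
Answer: 64

Derivation:
vaddr = 65: l1_idx=2, l2_idx=0
L1[2] = 0; L2[0][0] = 64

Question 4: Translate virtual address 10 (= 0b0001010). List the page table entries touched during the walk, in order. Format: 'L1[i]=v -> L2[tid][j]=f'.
vaddr = 10 = 0b0001010
Split: l1_idx=0, l2_idx=1, offset=2

Answer: L1[0]=2 -> L2[2][1]=41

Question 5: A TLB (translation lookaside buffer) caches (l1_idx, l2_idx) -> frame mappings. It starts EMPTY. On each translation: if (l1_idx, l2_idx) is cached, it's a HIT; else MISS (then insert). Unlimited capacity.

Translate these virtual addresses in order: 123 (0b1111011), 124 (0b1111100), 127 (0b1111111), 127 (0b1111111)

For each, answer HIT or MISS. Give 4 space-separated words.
Answer: MISS HIT HIT HIT

Derivation:
vaddr=123: (3,3) not in TLB -> MISS, insert
vaddr=124: (3,3) in TLB -> HIT
vaddr=127: (3,3) in TLB -> HIT
vaddr=127: (3,3) in TLB -> HIT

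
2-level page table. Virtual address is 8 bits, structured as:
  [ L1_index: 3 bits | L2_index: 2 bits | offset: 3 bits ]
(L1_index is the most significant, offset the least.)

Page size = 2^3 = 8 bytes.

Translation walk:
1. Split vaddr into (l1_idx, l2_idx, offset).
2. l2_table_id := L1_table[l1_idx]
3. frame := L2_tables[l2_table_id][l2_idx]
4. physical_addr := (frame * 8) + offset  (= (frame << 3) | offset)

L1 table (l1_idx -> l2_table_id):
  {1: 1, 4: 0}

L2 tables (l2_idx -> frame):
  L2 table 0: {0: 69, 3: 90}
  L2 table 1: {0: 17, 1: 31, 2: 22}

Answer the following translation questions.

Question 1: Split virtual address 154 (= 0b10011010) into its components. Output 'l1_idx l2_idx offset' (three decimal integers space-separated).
Answer: 4 3 2

Derivation:
vaddr = 154 = 0b10011010
  top 3 bits -> l1_idx = 4
  next 2 bits -> l2_idx = 3
  bottom 3 bits -> offset = 2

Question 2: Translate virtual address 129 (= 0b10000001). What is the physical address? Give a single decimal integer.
vaddr = 129 = 0b10000001
Split: l1_idx=4, l2_idx=0, offset=1
L1[4] = 0
L2[0][0] = 69
paddr = 69 * 8 + 1 = 553

Answer: 553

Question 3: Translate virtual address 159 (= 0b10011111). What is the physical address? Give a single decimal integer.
vaddr = 159 = 0b10011111
Split: l1_idx=4, l2_idx=3, offset=7
L1[4] = 0
L2[0][3] = 90
paddr = 90 * 8 + 7 = 727

Answer: 727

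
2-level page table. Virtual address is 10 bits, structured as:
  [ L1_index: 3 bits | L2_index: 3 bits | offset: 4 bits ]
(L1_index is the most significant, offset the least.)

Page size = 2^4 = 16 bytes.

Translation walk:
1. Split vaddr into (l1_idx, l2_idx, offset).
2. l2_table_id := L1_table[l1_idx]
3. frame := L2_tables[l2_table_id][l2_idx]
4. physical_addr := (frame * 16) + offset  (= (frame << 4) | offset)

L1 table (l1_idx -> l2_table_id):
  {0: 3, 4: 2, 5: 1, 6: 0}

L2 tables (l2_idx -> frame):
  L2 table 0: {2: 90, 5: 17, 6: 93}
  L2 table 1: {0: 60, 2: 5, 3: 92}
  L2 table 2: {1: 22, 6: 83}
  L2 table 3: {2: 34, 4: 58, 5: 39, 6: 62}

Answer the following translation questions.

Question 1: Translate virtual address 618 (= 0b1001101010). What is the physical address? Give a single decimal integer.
vaddr = 618 = 0b1001101010
Split: l1_idx=4, l2_idx=6, offset=10
L1[4] = 2
L2[2][6] = 83
paddr = 83 * 16 + 10 = 1338

Answer: 1338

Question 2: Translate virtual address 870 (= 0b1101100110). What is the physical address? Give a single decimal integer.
vaddr = 870 = 0b1101100110
Split: l1_idx=6, l2_idx=6, offset=6
L1[6] = 0
L2[0][6] = 93
paddr = 93 * 16 + 6 = 1494

Answer: 1494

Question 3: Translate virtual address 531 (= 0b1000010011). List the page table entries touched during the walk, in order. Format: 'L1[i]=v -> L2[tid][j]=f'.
Answer: L1[4]=2 -> L2[2][1]=22

Derivation:
vaddr = 531 = 0b1000010011
Split: l1_idx=4, l2_idx=1, offset=3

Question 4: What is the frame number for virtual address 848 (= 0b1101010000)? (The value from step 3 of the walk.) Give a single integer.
vaddr = 848: l1_idx=6, l2_idx=5
L1[6] = 0; L2[0][5] = 17

Answer: 17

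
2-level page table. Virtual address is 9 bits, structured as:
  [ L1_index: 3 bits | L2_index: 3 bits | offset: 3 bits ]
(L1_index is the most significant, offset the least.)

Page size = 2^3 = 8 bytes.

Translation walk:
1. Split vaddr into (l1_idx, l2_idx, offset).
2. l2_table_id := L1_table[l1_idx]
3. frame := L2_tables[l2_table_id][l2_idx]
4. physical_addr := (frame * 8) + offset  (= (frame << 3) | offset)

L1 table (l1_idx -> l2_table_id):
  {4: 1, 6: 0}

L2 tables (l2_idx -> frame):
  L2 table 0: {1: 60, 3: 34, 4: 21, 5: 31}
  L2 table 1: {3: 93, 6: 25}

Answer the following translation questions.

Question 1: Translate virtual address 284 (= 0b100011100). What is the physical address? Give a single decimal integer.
Answer: 748

Derivation:
vaddr = 284 = 0b100011100
Split: l1_idx=4, l2_idx=3, offset=4
L1[4] = 1
L2[1][3] = 93
paddr = 93 * 8 + 4 = 748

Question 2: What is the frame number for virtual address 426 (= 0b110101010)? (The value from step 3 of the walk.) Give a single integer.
vaddr = 426: l1_idx=6, l2_idx=5
L1[6] = 0; L2[0][5] = 31

Answer: 31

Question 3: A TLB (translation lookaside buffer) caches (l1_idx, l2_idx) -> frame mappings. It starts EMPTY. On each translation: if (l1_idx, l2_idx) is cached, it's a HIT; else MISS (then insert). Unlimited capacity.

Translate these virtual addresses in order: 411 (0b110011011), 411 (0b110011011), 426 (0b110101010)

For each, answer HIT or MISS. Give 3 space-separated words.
Answer: MISS HIT MISS

Derivation:
vaddr=411: (6,3) not in TLB -> MISS, insert
vaddr=411: (6,3) in TLB -> HIT
vaddr=426: (6,5) not in TLB -> MISS, insert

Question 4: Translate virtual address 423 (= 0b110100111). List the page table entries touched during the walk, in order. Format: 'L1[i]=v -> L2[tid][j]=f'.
Answer: L1[6]=0 -> L2[0][4]=21

Derivation:
vaddr = 423 = 0b110100111
Split: l1_idx=6, l2_idx=4, offset=7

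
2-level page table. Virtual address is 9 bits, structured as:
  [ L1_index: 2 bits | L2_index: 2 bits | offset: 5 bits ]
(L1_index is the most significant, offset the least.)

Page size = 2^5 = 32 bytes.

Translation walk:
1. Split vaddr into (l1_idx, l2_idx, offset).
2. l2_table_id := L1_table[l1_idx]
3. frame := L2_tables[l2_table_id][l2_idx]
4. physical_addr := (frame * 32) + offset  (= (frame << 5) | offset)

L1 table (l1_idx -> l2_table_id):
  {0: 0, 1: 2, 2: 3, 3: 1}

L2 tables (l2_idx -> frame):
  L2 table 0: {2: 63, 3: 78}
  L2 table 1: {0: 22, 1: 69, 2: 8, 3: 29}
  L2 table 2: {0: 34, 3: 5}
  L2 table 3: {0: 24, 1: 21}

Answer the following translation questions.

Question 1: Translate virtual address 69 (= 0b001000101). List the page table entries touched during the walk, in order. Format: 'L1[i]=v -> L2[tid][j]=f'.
vaddr = 69 = 0b001000101
Split: l1_idx=0, l2_idx=2, offset=5

Answer: L1[0]=0 -> L2[0][2]=63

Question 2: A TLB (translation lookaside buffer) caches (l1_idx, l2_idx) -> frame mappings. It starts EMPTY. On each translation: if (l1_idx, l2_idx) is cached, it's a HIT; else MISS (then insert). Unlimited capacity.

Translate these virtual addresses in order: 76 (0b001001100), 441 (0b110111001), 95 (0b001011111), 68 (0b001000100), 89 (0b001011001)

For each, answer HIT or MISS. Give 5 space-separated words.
Answer: MISS MISS HIT HIT HIT

Derivation:
vaddr=76: (0,2) not in TLB -> MISS, insert
vaddr=441: (3,1) not in TLB -> MISS, insert
vaddr=95: (0,2) in TLB -> HIT
vaddr=68: (0,2) in TLB -> HIT
vaddr=89: (0,2) in TLB -> HIT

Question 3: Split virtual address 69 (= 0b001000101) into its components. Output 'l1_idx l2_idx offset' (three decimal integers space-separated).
vaddr = 69 = 0b001000101
  top 2 bits -> l1_idx = 0
  next 2 bits -> l2_idx = 2
  bottom 5 bits -> offset = 5

Answer: 0 2 5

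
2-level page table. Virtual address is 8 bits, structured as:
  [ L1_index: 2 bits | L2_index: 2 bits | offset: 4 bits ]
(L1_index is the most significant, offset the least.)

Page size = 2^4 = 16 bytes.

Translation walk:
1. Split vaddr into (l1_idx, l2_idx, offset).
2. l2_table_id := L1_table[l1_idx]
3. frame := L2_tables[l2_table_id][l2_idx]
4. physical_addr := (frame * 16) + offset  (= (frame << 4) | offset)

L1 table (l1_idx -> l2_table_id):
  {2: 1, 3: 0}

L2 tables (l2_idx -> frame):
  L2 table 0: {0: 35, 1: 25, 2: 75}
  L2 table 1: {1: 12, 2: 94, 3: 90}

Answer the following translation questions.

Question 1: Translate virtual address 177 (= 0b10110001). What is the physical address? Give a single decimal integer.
vaddr = 177 = 0b10110001
Split: l1_idx=2, l2_idx=3, offset=1
L1[2] = 1
L2[1][3] = 90
paddr = 90 * 16 + 1 = 1441

Answer: 1441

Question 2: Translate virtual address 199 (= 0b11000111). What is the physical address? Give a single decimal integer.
vaddr = 199 = 0b11000111
Split: l1_idx=3, l2_idx=0, offset=7
L1[3] = 0
L2[0][0] = 35
paddr = 35 * 16 + 7 = 567

Answer: 567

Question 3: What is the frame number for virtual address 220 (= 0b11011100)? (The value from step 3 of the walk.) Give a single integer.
vaddr = 220: l1_idx=3, l2_idx=1
L1[3] = 0; L2[0][1] = 25

Answer: 25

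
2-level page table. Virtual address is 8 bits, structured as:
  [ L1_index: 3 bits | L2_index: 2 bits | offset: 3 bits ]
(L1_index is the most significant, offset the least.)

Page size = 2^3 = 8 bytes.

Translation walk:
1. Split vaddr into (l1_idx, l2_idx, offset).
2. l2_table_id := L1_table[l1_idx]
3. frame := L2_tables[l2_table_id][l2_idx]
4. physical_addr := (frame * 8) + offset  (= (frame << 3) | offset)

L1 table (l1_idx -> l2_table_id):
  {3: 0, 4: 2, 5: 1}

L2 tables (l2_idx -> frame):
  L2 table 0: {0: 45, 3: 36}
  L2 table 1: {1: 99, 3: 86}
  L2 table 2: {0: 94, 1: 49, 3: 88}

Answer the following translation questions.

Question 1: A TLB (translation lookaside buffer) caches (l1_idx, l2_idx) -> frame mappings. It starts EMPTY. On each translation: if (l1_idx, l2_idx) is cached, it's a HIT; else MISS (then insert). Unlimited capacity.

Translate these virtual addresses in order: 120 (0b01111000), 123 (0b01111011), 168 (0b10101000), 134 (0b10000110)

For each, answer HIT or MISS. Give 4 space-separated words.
vaddr=120: (3,3) not in TLB -> MISS, insert
vaddr=123: (3,3) in TLB -> HIT
vaddr=168: (5,1) not in TLB -> MISS, insert
vaddr=134: (4,0) not in TLB -> MISS, insert

Answer: MISS HIT MISS MISS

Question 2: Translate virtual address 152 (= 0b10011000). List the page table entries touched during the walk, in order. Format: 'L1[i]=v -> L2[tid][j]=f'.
vaddr = 152 = 0b10011000
Split: l1_idx=4, l2_idx=3, offset=0

Answer: L1[4]=2 -> L2[2][3]=88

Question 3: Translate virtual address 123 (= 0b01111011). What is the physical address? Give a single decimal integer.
Answer: 291

Derivation:
vaddr = 123 = 0b01111011
Split: l1_idx=3, l2_idx=3, offset=3
L1[3] = 0
L2[0][3] = 36
paddr = 36 * 8 + 3 = 291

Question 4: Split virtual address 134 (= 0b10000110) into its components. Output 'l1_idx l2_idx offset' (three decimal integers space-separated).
Answer: 4 0 6

Derivation:
vaddr = 134 = 0b10000110
  top 3 bits -> l1_idx = 4
  next 2 bits -> l2_idx = 0
  bottom 3 bits -> offset = 6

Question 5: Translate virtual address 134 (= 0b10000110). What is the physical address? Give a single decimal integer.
Answer: 758

Derivation:
vaddr = 134 = 0b10000110
Split: l1_idx=4, l2_idx=0, offset=6
L1[4] = 2
L2[2][0] = 94
paddr = 94 * 8 + 6 = 758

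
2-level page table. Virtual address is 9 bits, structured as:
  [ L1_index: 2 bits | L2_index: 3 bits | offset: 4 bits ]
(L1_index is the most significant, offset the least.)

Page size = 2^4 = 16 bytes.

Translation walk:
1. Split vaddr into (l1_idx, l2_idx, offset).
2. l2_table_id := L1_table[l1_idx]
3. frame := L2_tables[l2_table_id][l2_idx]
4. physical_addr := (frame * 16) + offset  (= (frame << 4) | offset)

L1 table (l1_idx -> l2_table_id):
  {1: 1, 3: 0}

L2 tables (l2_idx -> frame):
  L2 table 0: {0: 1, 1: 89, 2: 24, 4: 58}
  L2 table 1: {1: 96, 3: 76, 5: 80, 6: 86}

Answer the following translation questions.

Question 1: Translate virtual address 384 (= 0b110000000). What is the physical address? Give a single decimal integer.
vaddr = 384 = 0b110000000
Split: l1_idx=3, l2_idx=0, offset=0
L1[3] = 0
L2[0][0] = 1
paddr = 1 * 16 + 0 = 16

Answer: 16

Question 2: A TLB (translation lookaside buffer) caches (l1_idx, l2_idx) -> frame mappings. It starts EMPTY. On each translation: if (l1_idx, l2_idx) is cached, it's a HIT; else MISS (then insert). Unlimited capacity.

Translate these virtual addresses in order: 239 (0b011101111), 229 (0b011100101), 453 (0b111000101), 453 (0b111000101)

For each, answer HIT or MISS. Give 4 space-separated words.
vaddr=239: (1,6) not in TLB -> MISS, insert
vaddr=229: (1,6) in TLB -> HIT
vaddr=453: (3,4) not in TLB -> MISS, insert
vaddr=453: (3,4) in TLB -> HIT

Answer: MISS HIT MISS HIT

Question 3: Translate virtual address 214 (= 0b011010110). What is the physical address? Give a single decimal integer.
vaddr = 214 = 0b011010110
Split: l1_idx=1, l2_idx=5, offset=6
L1[1] = 1
L2[1][5] = 80
paddr = 80 * 16 + 6 = 1286

Answer: 1286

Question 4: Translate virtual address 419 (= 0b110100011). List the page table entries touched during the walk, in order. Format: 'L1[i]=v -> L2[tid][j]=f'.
vaddr = 419 = 0b110100011
Split: l1_idx=3, l2_idx=2, offset=3

Answer: L1[3]=0 -> L2[0][2]=24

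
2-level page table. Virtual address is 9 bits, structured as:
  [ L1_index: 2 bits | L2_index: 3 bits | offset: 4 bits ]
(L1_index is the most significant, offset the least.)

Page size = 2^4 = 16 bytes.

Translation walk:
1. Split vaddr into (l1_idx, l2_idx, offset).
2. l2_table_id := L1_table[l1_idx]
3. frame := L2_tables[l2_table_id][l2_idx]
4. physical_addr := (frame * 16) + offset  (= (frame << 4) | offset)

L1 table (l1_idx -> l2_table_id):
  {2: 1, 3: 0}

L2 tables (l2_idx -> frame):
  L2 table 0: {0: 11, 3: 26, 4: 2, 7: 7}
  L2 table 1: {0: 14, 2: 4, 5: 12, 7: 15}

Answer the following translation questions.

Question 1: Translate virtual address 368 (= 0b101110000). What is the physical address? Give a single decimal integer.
vaddr = 368 = 0b101110000
Split: l1_idx=2, l2_idx=7, offset=0
L1[2] = 1
L2[1][7] = 15
paddr = 15 * 16 + 0 = 240

Answer: 240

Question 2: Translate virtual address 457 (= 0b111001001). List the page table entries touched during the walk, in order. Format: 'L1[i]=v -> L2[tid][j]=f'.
vaddr = 457 = 0b111001001
Split: l1_idx=3, l2_idx=4, offset=9

Answer: L1[3]=0 -> L2[0][4]=2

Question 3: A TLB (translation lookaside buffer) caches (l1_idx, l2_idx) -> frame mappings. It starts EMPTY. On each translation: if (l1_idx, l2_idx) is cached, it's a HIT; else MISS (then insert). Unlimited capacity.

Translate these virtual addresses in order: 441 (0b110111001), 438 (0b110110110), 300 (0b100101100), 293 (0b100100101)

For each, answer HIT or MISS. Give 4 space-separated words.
vaddr=441: (3,3) not in TLB -> MISS, insert
vaddr=438: (3,3) in TLB -> HIT
vaddr=300: (2,2) not in TLB -> MISS, insert
vaddr=293: (2,2) in TLB -> HIT

Answer: MISS HIT MISS HIT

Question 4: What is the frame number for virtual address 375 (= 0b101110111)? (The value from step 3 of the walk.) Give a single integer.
Answer: 15

Derivation:
vaddr = 375: l1_idx=2, l2_idx=7
L1[2] = 1; L2[1][7] = 15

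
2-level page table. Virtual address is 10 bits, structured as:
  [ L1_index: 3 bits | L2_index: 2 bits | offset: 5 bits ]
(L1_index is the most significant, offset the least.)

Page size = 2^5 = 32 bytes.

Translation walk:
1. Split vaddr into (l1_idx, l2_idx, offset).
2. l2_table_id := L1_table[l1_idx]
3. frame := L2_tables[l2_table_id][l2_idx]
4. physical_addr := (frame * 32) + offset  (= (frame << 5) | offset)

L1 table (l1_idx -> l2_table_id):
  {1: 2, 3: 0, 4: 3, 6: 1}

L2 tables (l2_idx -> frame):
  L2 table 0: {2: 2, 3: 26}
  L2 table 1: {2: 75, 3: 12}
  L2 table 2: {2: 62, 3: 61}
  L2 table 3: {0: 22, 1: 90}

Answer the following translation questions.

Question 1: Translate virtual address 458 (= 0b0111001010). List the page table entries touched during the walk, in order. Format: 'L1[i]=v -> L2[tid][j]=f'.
Answer: L1[3]=0 -> L2[0][2]=2

Derivation:
vaddr = 458 = 0b0111001010
Split: l1_idx=3, l2_idx=2, offset=10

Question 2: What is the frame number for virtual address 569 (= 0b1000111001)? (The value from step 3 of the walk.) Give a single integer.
Answer: 90

Derivation:
vaddr = 569: l1_idx=4, l2_idx=1
L1[4] = 3; L2[3][1] = 90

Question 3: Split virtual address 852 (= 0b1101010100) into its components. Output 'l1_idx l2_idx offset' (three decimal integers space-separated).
Answer: 6 2 20

Derivation:
vaddr = 852 = 0b1101010100
  top 3 bits -> l1_idx = 6
  next 2 bits -> l2_idx = 2
  bottom 5 bits -> offset = 20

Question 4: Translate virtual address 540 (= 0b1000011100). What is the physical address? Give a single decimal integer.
Answer: 732

Derivation:
vaddr = 540 = 0b1000011100
Split: l1_idx=4, l2_idx=0, offset=28
L1[4] = 3
L2[3][0] = 22
paddr = 22 * 32 + 28 = 732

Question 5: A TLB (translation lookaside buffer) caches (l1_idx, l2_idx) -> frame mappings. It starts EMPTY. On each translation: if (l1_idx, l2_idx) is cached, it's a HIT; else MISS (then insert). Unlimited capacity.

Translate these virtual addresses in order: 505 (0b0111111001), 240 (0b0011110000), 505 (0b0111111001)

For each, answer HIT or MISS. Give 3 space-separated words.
Answer: MISS MISS HIT

Derivation:
vaddr=505: (3,3) not in TLB -> MISS, insert
vaddr=240: (1,3) not in TLB -> MISS, insert
vaddr=505: (3,3) in TLB -> HIT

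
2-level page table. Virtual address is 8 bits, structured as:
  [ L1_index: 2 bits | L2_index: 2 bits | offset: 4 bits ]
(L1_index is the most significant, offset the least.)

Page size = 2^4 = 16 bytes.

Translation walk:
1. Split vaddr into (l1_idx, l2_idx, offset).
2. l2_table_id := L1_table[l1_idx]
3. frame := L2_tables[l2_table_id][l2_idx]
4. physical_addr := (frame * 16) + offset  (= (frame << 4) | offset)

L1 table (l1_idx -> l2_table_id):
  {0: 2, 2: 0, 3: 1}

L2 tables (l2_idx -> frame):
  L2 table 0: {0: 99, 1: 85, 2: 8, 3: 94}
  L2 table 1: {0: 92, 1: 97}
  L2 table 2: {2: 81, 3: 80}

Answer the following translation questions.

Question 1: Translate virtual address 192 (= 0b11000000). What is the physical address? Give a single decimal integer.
Answer: 1472

Derivation:
vaddr = 192 = 0b11000000
Split: l1_idx=3, l2_idx=0, offset=0
L1[3] = 1
L2[1][0] = 92
paddr = 92 * 16 + 0 = 1472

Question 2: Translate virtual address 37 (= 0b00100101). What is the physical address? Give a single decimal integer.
Answer: 1301

Derivation:
vaddr = 37 = 0b00100101
Split: l1_idx=0, l2_idx=2, offset=5
L1[0] = 2
L2[2][2] = 81
paddr = 81 * 16 + 5 = 1301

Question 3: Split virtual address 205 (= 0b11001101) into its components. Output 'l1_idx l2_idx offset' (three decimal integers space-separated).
vaddr = 205 = 0b11001101
  top 2 bits -> l1_idx = 3
  next 2 bits -> l2_idx = 0
  bottom 4 bits -> offset = 13

Answer: 3 0 13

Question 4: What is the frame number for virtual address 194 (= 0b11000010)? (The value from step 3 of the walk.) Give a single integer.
vaddr = 194: l1_idx=3, l2_idx=0
L1[3] = 1; L2[1][0] = 92

Answer: 92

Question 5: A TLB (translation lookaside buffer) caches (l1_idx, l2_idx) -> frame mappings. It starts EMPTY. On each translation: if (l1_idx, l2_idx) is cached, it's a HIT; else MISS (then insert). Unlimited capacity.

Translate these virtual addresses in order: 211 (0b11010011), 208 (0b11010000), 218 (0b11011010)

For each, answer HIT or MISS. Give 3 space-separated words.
vaddr=211: (3,1) not in TLB -> MISS, insert
vaddr=208: (3,1) in TLB -> HIT
vaddr=218: (3,1) in TLB -> HIT

Answer: MISS HIT HIT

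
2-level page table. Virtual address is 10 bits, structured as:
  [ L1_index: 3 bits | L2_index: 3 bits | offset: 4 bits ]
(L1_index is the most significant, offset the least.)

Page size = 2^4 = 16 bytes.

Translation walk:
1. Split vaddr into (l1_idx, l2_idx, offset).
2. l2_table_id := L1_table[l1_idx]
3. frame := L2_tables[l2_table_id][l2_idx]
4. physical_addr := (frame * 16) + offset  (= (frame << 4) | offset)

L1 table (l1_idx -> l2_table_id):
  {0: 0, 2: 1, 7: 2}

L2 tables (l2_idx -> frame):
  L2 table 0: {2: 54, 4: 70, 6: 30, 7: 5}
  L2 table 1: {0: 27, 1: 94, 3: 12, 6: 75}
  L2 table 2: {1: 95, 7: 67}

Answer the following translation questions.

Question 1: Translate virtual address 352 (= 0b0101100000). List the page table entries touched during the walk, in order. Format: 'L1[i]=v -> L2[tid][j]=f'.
Answer: L1[2]=1 -> L2[1][6]=75

Derivation:
vaddr = 352 = 0b0101100000
Split: l1_idx=2, l2_idx=6, offset=0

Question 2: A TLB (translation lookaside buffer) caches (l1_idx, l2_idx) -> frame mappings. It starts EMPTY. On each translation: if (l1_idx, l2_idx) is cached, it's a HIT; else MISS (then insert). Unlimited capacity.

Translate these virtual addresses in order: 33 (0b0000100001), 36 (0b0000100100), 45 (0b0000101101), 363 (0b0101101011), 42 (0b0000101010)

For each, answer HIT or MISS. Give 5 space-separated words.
Answer: MISS HIT HIT MISS HIT

Derivation:
vaddr=33: (0,2) not in TLB -> MISS, insert
vaddr=36: (0,2) in TLB -> HIT
vaddr=45: (0,2) in TLB -> HIT
vaddr=363: (2,6) not in TLB -> MISS, insert
vaddr=42: (0,2) in TLB -> HIT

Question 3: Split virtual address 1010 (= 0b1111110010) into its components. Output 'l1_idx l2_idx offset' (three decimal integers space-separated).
vaddr = 1010 = 0b1111110010
  top 3 bits -> l1_idx = 7
  next 3 bits -> l2_idx = 7
  bottom 4 bits -> offset = 2

Answer: 7 7 2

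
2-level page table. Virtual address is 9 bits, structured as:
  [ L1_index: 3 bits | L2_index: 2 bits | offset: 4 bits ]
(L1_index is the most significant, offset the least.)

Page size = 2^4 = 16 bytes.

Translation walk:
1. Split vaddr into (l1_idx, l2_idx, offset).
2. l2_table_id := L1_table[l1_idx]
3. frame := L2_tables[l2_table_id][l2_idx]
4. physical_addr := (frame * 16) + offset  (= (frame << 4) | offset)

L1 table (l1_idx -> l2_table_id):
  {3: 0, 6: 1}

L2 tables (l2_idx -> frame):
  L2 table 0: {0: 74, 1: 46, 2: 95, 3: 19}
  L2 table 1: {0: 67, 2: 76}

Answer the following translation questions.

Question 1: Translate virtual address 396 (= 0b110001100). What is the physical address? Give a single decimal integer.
Answer: 1084

Derivation:
vaddr = 396 = 0b110001100
Split: l1_idx=6, l2_idx=0, offset=12
L1[6] = 1
L2[1][0] = 67
paddr = 67 * 16 + 12 = 1084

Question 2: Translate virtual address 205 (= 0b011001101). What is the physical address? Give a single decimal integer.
vaddr = 205 = 0b011001101
Split: l1_idx=3, l2_idx=0, offset=13
L1[3] = 0
L2[0][0] = 74
paddr = 74 * 16 + 13 = 1197

Answer: 1197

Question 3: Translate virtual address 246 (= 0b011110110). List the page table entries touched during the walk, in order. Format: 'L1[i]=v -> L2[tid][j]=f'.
vaddr = 246 = 0b011110110
Split: l1_idx=3, l2_idx=3, offset=6

Answer: L1[3]=0 -> L2[0][3]=19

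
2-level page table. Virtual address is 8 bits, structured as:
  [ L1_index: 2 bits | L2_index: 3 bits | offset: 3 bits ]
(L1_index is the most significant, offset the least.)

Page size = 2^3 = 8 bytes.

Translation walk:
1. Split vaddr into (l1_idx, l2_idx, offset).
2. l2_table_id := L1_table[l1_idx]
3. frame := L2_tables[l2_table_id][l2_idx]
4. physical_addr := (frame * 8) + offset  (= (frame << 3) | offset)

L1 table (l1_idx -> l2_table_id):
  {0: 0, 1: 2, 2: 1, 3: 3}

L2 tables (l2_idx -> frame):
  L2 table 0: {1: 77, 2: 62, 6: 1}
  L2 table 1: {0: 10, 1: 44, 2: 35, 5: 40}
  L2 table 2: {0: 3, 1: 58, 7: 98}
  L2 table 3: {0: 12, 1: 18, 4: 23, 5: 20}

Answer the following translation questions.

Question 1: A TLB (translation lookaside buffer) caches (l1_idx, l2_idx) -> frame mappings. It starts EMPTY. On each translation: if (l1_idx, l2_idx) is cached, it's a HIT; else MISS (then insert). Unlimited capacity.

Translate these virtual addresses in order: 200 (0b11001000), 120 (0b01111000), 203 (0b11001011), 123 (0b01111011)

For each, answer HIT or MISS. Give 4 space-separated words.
vaddr=200: (3,1) not in TLB -> MISS, insert
vaddr=120: (1,7) not in TLB -> MISS, insert
vaddr=203: (3,1) in TLB -> HIT
vaddr=123: (1,7) in TLB -> HIT

Answer: MISS MISS HIT HIT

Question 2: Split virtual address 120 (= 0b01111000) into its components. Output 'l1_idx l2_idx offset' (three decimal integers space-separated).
vaddr = 120 = 0b01111000
  top 2 bits -> l1_idx = 1
  next 3 bits -> l2_idx = 7
  bottom 3 bits -> offset = 0

Answer: 1 7 0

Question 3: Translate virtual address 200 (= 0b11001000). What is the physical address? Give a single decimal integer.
vaddr = 200 = 0b11001000
Split: l1_idx=3, l2_idx=1, offset=0
L1[3] = 3
L2[3][1] = 18
paddr = 18 * 8 + 0 = 144

Answer: 144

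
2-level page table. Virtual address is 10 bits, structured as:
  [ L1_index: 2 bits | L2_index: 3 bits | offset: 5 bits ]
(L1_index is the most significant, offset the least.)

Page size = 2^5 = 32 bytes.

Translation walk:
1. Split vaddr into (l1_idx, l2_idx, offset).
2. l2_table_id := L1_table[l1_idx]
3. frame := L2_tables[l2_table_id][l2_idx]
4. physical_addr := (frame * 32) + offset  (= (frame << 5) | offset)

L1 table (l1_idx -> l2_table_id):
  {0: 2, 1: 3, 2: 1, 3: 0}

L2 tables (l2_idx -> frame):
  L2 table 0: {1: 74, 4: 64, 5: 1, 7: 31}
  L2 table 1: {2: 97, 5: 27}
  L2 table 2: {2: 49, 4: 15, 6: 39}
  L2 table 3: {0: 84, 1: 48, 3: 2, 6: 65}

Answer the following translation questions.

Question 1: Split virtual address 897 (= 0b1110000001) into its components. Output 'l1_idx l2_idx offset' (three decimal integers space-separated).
vaddr = 897 = 0b1110000001
  top 2 bits -> l1_idx = 3
  next 3 bits -> l2_idx = 4
  bottom 5 bits -> offset = 1

Answer: 3 4 1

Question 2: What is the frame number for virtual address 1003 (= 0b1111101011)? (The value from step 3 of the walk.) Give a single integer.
Answer: 31

Derivation:
vaddr = 1003: l1_idx=3, l2_idx=7
L1[3] = 0; L2[0][7] = 31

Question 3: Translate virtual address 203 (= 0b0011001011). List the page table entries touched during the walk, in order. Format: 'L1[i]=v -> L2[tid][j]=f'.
Answer: L1[0]=2 -> L2[2][6]=39

Derivation:
vaddr = 203 = 0b0011001011
Split: l1_idx=0, l2_idx=6, offset=11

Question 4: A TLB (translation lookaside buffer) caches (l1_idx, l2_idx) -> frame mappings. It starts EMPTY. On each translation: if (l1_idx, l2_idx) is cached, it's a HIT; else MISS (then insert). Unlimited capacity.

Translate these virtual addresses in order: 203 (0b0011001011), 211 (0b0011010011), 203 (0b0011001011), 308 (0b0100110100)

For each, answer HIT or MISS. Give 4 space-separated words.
vaddr=203: (0,6) not in TLB -> MISS, insert
vaddr=211: (0,6) in TLB -> HIT
vaddr=203: (0,6) in TLB -> HIT
vaddr=308: (1,1) not in TLB -> MISS, insert

Answer: MISS HIT HIT MISS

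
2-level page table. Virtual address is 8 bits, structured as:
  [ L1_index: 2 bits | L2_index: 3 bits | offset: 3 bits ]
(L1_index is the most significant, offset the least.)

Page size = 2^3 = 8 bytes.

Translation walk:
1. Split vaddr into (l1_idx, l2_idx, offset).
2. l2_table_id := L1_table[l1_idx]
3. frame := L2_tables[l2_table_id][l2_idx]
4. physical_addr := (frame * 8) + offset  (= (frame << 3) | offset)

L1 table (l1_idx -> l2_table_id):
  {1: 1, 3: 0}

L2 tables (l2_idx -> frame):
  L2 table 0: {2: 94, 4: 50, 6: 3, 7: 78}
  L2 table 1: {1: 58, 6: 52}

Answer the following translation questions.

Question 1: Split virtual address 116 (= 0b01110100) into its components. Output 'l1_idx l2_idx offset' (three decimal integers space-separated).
vaddr = 116 = 0b01110100
  top 2 bits -> l1_idx = 1
  next 3 bits -> l2_idx = 6
  bottom 3 bits -> offset = 4

Answer: 1 6 4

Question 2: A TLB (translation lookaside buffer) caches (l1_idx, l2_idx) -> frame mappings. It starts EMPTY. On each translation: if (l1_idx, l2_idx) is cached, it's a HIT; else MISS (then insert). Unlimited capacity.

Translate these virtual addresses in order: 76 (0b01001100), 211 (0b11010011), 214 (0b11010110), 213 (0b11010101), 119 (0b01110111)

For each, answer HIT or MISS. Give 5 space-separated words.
Answer: MISS MISS HIT HIT MISS

Derivation:
vaddr=76: (1,1) not in TLB -> MISS, insert
vaddr=211: (3,2) not in TLB -> MISS, insert
vaddr=214: (3,2) in TLB -> HIT
vaddr=213: (3,2) in TLB -> HIT
vaddr=119: (1,6) not in TLB -> MISS, insert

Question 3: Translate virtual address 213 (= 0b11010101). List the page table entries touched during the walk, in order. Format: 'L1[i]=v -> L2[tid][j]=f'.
vaddr = 213 = 0b11010101
Split: l1_idx=3, l2_idx=2, offset=5

Answer: L1[3]=0 -> L2[0][2]=94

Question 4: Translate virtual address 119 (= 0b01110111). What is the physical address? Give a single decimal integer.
vaddr = 119 = 0b01110111
Split: l1_idx=1, l2_idx=6, offset=7
L1[1] = 1
L2[1][6] = 52
paddr = 52 * 8 + 7 = 423

Answer: 423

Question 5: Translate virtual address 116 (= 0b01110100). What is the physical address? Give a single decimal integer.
vaddr = 116 = 0b01110100
Split: l1_idx=1, l2_idx=6, offset=4
L1[1] = 1
L2[1][6] = 52
paddr = 52 * 8 + 4 = 420

Answer: 420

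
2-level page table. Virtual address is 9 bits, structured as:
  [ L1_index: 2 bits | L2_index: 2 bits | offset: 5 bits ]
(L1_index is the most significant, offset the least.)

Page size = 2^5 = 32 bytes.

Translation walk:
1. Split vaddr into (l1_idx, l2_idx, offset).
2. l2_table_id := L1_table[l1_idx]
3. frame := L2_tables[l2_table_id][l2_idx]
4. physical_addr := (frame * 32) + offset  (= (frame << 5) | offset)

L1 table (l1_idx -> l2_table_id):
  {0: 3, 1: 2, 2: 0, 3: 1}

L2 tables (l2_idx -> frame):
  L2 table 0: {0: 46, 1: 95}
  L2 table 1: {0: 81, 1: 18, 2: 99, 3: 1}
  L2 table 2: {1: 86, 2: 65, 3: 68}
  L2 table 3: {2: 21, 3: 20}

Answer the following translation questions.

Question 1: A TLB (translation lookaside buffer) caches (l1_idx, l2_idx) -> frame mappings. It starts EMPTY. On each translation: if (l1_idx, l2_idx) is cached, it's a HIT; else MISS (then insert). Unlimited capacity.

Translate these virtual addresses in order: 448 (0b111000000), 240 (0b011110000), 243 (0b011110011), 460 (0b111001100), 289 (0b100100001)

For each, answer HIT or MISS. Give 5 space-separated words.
vaddr=448: (3,2) not in TLB -> MISS, insert
vaddr=240: (1,3) not in TLB -> MISS, insert
vaddr=243: (1,3) in TLB -> HIT
vaddr=460: (3,2) in TLB -> HIT
vaddr=289: (2,1) not in TLB -> MISS, insert

Answer: MISS MISS HIT HIT MISS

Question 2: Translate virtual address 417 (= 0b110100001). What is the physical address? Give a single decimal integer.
Answer: 577

Derivation:
vaddr = 417 = 0b110100001
Split: l1_idx=3, l2_idx=1, offset=1
L1[3] = 1
L2[1][1] = 18
paddr = 18 * 32 + 1 = 577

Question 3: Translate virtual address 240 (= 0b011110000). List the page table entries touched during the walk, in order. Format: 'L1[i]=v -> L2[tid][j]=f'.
vaddr = 240 = 0b011110000
Split: l1_idx=1, l2_idx=3, offset=16

Answer: L1[1]=2 -> L2[2][3]=68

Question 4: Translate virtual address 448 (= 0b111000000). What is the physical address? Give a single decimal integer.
Answer: 3168

Derivation:
vaddr = 448 = 0b111000000
Split: l1_idx=3, l2_idx=2, offset=0
L1[3] = 1
L2[1][2] = 99
paddr = 99 * 32 + 0 = 3168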